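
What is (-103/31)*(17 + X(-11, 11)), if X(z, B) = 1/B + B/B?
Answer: -20497/341 ≈ -60.109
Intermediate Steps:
X(z, B) = 1 + 1/B (X(z, B) = 1/B + 1 = 1 + 1/B)
(-103/31)*(17 + X(-11, 11)) = (-103/31)*(17 + (1 + 11)/11) = (-103*1/31)*(17 + (1/11)*12) = -103*(17 + 12/11)/31 = -103/31*199/11 = -20497/341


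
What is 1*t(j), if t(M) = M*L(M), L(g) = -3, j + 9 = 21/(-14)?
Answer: 63/2 ≈ 31.500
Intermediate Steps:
j = -21/2 (j = -9 + 21/(-14) = -9 + 21*(-1/14) = -9 - 3/2 = -21/2 ≈ -10.500)
t(M) = -3*M (t(M) = M*(-3) = -3*M)
1*t(j) = 1*(-3*(-21/2)) = 1*(63/2) = 63/2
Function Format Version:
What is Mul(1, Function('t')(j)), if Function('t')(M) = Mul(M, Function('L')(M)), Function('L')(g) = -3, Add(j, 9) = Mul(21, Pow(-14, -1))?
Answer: Rational(63, 2) ≈ 31.500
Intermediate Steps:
j = Rational(-21, 2) (j = Add(-9, Mul(21, Pow(-14, -1))) = Add(-9, Mul(21, Rational(-1, 14))) = Add(-9, Rational(-3, 2)) = Rational(-21, 2) ≈ -10.500)
Function('t')(M) = Mul(-3, M) (Function('t')(M) = Mul(M, -3) = Mul(-3, M))
Mul(1, Function('t')(j)) = Mul(1, Mul(-3, Rational(-21, 2))) = Mul(1, Rational(63, 2)) = Rational(63, 2)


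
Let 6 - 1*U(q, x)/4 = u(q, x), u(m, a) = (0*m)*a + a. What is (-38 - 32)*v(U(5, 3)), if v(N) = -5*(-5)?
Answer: -1750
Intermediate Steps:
u(m, a) = a (u(m, a) = 0*a + a = 0 + a = a)
U(q, x) = 24 - 4*x
v(N) = 25
(-38 - 32)*v(U(5, 3)) = (-38 - 32)*25 = -70*25 = -1750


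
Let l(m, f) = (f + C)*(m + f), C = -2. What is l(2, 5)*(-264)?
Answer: -5544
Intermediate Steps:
l(m, f) = (-2 + f)*(f + m) (l(m, f) = (f - 2)*(m + f) = (-2 + f)*(f + m))
l(2, 5)*(-264) = (5² - 2*5 - 2*2 + 5*2)*(-264) = (25 - 10 - 4 + 10)*(-264) = 21*(-264) = -5544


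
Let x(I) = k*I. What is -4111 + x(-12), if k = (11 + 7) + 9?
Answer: -4435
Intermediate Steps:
k = 27 (k = 18 + 9 = 27)
x(I) = 27*I
-4111 + x(-12) = -4111 + 27*(-12) = -4111 - 324 = -4435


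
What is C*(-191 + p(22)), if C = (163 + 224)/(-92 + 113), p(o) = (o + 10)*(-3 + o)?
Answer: 53793/7 ≈ 7684.7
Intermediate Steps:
p(o) = (-3 + o)*(10 + o) (p(o) = (10 + o)*(-3 + o) = (-3 + o)*(10 + o))
C = 129/7 (C = 387/21 = 387*(1/21) = 129/7 ≈ 18.429)
C*(-191 + p(22)) = 129*(-191 + (-30 + 22² + 7*22))/7 = 129*(-191 + (-30 + 484 + 154))/7 = 129*(-191 + 608)/7 = (129/7)*417 = 53793/7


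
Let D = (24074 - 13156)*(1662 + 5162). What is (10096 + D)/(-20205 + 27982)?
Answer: 6774048/707 ≈ 9581.4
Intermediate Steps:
D = 74504432 (D = 10918*6824 = 74504432)
(10096 + D)/(-20205 + 27982) = (10096 + 74504432)/(-20205 + 27982) = 74514528/7777 = 74514528*(1/7777) = 6774048/707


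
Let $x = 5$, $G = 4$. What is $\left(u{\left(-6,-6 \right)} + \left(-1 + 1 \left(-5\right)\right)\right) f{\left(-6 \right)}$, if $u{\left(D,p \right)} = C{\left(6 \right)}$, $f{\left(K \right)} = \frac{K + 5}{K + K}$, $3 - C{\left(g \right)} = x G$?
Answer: $- \frac{23}{12} \approx -1.9167$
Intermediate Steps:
$C{\left(g \right)} = -17$ ($C{\left(g \right)} = 3 - 5 \cdot 4 = 3 - 20 = -17$)
$f{\left(K \right)} = \frac{5 + K}{2 K}$
$u{\left(D,p \right)} = -17$
$\left(u{\left(-6,-6 \right)} + \left(-1 + 1 \left(-5\right)\right)\right) f{\left(-6 \right)} = \left(-17 + \left(-1 + 1 \left(-5\right)\right)\right) \frac{5 - 6}{2 \left(-6\right)} = \left(-17 - 6\right) \frac{1}{2} \left(- \frac{1}{6}\right) \left(-1\right) = \left(-17 - 6\right) \frac{1}{12} = \left(-23\right) \frac{1}{12} = - \frac{23}{12}$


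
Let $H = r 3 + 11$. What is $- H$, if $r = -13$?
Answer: $28$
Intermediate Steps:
$H = -28$ ($H = \left(-13\right) 3 + 11 = -39 + 11 = -28$)
$- H = \left(-1\right) \left(-28\right) = 28$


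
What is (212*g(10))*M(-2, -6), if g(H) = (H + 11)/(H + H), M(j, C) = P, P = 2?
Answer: 2226/5 ≈ 445.20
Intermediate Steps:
M(j, C) = 2
g(H) = (11 + H)/(2*H) (g(H) = (11 + H)/((2*H)) = (11 + H)*(1/(2*H)) = (11 + H)/(2*H))
(212*g(10))*M(-2, -6) = (212*((½)*(11 + 10)/10))*2 = (212*((½)*(⅒)*21))*2 = (212*(21/20))*2 = (1113/5)*2 = 2226/5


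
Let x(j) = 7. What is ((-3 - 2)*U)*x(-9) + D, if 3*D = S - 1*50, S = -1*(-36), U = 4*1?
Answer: -434/3 ≈ -144.67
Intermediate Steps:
U = 4
S = 36
D = -14/3 (D = (36 - 1*50)/3 = (36 - 50)/3 = (⅓)*(-14) = -14/3 ≈ -4.6667)
((-3 - 2)*U)*x(-9) + D = ((-3 - 2)*4)*7 - 14/3 = -5*4*7 - 14/3 = -20*7 - 14/3 = -140 - 14/3 = -434/3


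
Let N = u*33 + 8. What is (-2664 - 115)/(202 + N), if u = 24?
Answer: -2779/1002 ≈ -2.7735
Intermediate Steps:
N = 800 (N = 24*33 + 8 = 792 + 8 = 800)
(-2664 - 115)/(202 + N) = (-2664 - 115)/(202 + 800) = -2779/1002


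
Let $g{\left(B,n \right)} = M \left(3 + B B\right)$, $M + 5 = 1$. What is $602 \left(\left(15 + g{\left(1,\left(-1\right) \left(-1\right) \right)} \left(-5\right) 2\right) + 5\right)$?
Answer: $108360$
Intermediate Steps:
$M = -4$ ($M = -5 + 1 = -4$)
$g{\left(B,n \right)} = -12 - 4 B^{2}$ ($g{\left(B,n \right)} = - 4 \left(3 + B B\right) = - 4 \left(3 + B^{2}\right) = -12 - 4 B^{2}$)
$602 \left(\left(15 + g{\left(1,\left(-1\right) \left(-1\right) \right)} \left(-5\right) 2\right) + 5\right) = 602 \left(\left(15 + \left(-12 - 4 \cdot 1^{2}\right) \left(-5\right) 2\right) + 5\right) = 602 \left(\left(15 + \left(-12 - 4\right) \left(-5\right) 2\right) + 5\right) = 602 \left(\left(15 + \left(-16\right) \left(-5\right) 2\right) + 5\right) = 602 \left(\left(15 + 80 \cdot 2\right) + 5\right) = 602 \left(\left(15 + 160\right) + 5\right) = 602 \left(175 + 5\right) = 602 \cdot 180 = 108360$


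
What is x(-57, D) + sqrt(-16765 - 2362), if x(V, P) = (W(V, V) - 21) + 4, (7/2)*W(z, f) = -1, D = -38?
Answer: -121/7 + I*sqrt(19127) ≈ -17.286 + 138.3*I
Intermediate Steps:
W(z, f) = -2/7 (W(z, f) = (2/7)*(-1) = -2/7)
x(V, P) = -121/7 (x(V, P) = (-2/7 - 21) + 4 = -149/7 + 4 = -121/7)
x(-57, D) + sqrt(-16765 - 2362) = -121/7 + sqrt(-16765 - 2362) = -121/7 + sqrt(-19127) = -121/7 + I*sqrt(19127)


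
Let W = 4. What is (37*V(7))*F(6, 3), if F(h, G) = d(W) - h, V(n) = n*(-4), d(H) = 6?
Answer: 0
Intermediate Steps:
V(n) = -4*n
F(h, G) = 6 - h
(37*V(7))*F(6, 3) = (37*(-4*7))*(6 - 1*6) = (37*(-28))*(6 - 6) = -1036*0 = 0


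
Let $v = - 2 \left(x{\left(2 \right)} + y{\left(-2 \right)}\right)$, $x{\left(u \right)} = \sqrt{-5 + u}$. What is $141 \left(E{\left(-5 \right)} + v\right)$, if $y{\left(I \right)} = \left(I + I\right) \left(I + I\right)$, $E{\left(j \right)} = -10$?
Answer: $-5922 - 282 i \sqrt{3} \approx -5922.0 - 488.44 i$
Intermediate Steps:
$y{\left(I \right)} = 4 I^{2}$ ($y{\left(I \right)} = 2 I 2 I = 4 I^{2}$)
$v = -32 - 2 i \sqrt{3}$ ($v = - 2 \left(\sqrt{-5 + 2} + 4 \left(-2\right)^{2}\right) = - 2 \left(\sqrt{-3} + 4 \cdot 4\right) = - 2 \left(i \sqrt{3} + 16\right) = - 2 \left(16 + i \sqrt{3}\right) = -32 - 2 i \sqrt{3} \approx -32.0 - 3.4641 i$)
$141 \left(E{\left(-5 \right)} + v\right) = 141 \left(-10 - \left(32 + 2 i \sqrt{3}\right)\right) = 141 \left(-42 - 2 i \sqrt{3}\right) = -5922 - 282 i \sqrt{3}$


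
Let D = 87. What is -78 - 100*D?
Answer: -8778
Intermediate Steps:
-78 - 100*D = -78 - 100*87 = -78 - 8700 = -8778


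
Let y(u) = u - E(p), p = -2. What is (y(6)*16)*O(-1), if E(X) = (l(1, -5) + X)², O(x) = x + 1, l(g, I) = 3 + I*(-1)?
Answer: 0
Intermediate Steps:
l(g, I) = 3 - I
O(x) = 1 + x
E(X) = (8 + X)² (E(X) = ((3 - 1*(-5)) + X)² = ((3 + 5) + X)² = (8 + X)²)
y(u) = -36 + u (y(u) = u - (8 - 2)² = u - 1*6² = u - 1*36 = u - 36 = -36 + u)
(y(6)*16)*O(-1) = ((-36 + 6)*16)*(1 - 1) = -30*16*0 = -480*0 = 0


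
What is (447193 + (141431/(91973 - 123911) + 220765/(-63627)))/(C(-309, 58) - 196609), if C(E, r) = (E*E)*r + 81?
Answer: 100970377632279/1206033348449180 ≈ 0.083721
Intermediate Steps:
C(E, r) = 81 + r*E**2 (C(E, r) = E**2*r + 81 = r*E**2 + 81 = 81 + r*E**2)
(447193 + (141431/(91973 - 123911) + 220765/(-63627)))/(C(-309, 58) - 196609) = (447193 + (141431/(91973 - 123911) + 220765/(-63627)))/((81 + 58*(-309)**2) - 196609) = (447193 + (141431/(-31938) + 220765*(-1/63627)))/((81 + 58*95481) - 196609) = (447193 + (141431*(-1/31938) - 220765/63627))/((81 + 5537898) - 196609) = (447193 + (-141431/31938 - 220765/63627))/(5537979 - 196609) = (447193 - 1783291423/225791014)/5341370 = (100970377632279/225791014)*(1/5341370) = 100970377632279/1206033348449180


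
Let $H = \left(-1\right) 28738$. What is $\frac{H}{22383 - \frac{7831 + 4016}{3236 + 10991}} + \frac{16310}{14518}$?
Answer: $- \frac{26505477976}{165106522239} \approx -0.16054$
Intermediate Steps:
$H = -28738$
$\frac{H}{22383 - \frac{7831 + 4016}{3236 + 10991}} + \frac{16310}{14518} = - \frac{28738}{22383 - \frac{7831 + 4016}{3236 + 10991}} + \frac{16310}{14518} = - \frac{28738}{22383 - \frac{11847}{14227}} + 16310 \cdot \frac{1}{14518} = - \frac{28738}{22383 - 11847 \cdot \frac{1}{14227}} + \frac{1165}{1037} = - \frac{28738}{22383 - \frac{11847}{14227}} + \frac{1165}{1037} = - \frac{28738}{\frac{318431094}{14227}} + \frac{1165}{1037} = \left(-28738\right) \frac{14227}{318431094} + \frac{1165}{1037} = - \frac{204427763}{159215547} + \frac{1165}{1037} = - \frac{26505477976}{165106522239}$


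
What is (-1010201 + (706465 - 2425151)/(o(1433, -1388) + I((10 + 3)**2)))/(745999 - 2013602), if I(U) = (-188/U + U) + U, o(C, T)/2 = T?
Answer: 208062248138/261259316315 ≈ 0.79638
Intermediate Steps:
o(C, T) = 2*T
I(U) = -188/U + 2*U (I(U) = (U - 188/U) + U = -188/U + 2*U)
(-1010201 + (706465 - 2425151)/(o(1433, -1388) + I((10 + 3)**2)))/(745999 - 2013602) = (-1010201 + (706465 - 2425151)/(2*(-1388) + (-188/(10 + 3)**2 + 2*(10 + 3)**2)))/(745999 - 2013602) = (-1010201 - 1718686/(-2776 + (-188/(13**2) + 2*13**2)))/(-1267603) = (-1010201 - 1718686/(-2776 + (-188/169 + 2*169)))*(-1/1267603) = (-1010201 - 1718686/(-2776 + (-188*1/169 + 338)))*(-1/1267603) = (-1010201 - 1718686/(-2776 + (-188/169 + 338)))*(-1/1267603) = (-1010201 - 1718686/(-2776 + 56934/169))*(-1/1267603) = (-1010201 - 1718686/(-412210/169))*(-1/1267603) = (-1010201 - 1718686*(-169/412210))*(-1/1267603) = (-1010201 + 145228967/206105)*(-1/1267603) = -208062248138/206105*(-1/1267603) = 208062248138/261259316315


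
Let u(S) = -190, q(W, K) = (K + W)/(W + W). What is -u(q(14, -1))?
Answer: 190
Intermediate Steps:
q(W, K) = (K + W)/(2*W) (q(W, K) = (K + W)/((2*W)) = (K + W)*(1/(2*W)) = (K + W)/(2*W))
-u(q(14, -1)) = -1*(-190) = 190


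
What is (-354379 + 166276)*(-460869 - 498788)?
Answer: 180514360671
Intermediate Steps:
(-354379 + 166276)*(-460869 - 498788) = -188103*(-959657) = 180514360671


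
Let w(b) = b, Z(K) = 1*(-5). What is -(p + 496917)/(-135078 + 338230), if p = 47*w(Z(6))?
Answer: -248341/101576 ≈ -2.4449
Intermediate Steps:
Z(K) = -5
p = -235 (p = 47*(-5) = -235)
-(p + 496917)/(-135078 + 338230) = -(-235 + 496917)/(-135078 + 338230) = -496682/203152 = -1*248341/101576 = -248341/101576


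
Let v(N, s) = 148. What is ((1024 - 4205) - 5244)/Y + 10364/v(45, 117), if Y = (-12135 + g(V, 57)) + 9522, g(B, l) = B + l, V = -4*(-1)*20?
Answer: 6727041/91612 ≈ 73.430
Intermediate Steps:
V = 80 (V = 4*20 = 80)
Y = -2476 (Y = (-12135 + (80 + 57)) + 9522 = (-12135 + 137) + 9522 = -11998 + 9522 = -2476)
((1024 - 4205) - 5244)/Y + 10364/v(45, 117) = ((1024 - 4205) - 5244)/(-2476) + 10364/148 = (-3181 - 5244)*(-1/2476) + 10364*(1/148) = -8425*(-1/2476) + 2591/37 = 8425/2476 + 2591/37 = 6727041/91612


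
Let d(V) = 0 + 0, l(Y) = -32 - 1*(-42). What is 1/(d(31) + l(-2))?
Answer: 1/10 ≈ 0.10000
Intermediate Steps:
l(Y) = 10 (l(Y) = -32 + 42 = 10)
d(V) = 0
1/(d(31) + l(-2)) = 1/(0 + 10) = 1/10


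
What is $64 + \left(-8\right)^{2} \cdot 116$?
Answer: $7488$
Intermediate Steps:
$64 + \left(-8\right)^{2} \cdot 116 = 64 + 64 \cdot 116 = 64 + 7424 = 7488$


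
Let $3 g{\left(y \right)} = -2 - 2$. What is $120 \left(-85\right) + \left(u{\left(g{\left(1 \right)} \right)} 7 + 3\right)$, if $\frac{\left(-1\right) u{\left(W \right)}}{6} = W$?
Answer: $-10141$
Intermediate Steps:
$g{\left(y \right)} = - \frac{4}{3}$ ($g{\left(y \right)} = \frac{-2 - 2}{3} = \frac{1}{3} \left(-4\right) = - \frac{4}{3}$)
$u{\left(W \right)} = - 6 W$
$120 \left(-85\right) + \left(u{\left(g{\left(1 \right)} \right)} 7 + 3\right) = 120 \left(-85\right) + \left(\left(-6\right) \left(- \frac{4}{3}\right) 7 + 3\right) = -10200 + \left(8 \cdot 7 + 3\right) = -10200 + \left(56 + 3\right) = -10200 + 59 = -10141$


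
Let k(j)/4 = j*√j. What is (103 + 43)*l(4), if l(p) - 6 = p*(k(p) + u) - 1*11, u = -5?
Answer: 15038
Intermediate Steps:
k(j) = 4*j^(3/2) (k(j) = 4*(j*√j) = 4*j^(3/2))
l(p) = -5 + p*(-5 + 4*p^(3/2)) (l(p) = 6 + (p*(4*p^(3/2) - 5) - 1*11) = 6 + (p*(-5 + 4*p^(3/2)) - 11) = 6 + (-11 + p*(-5 + 4*p^(3/2))) = -5 + p*(-5 + 4*p^(3/2)))
(103 + 43)*l(4) = (103 + 43)*(-5 - 5*4 + 4*4^(5/2)) = 146*(-5 - 20 + 4*32) = 146*(-5 - 20 + 128) = 146*103 = 15038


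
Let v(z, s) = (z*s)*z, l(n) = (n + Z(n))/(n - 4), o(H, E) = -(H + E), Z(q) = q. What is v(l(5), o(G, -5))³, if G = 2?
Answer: 27000000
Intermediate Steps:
o(H, E) = -E - H (o(H, E) = -(E + H) = -E - H)
l(n) = 2*n/(-4 + n) (l(n) = (n + n)/(n - 4) = (2*n)/(-4 + n) = 2*n/(-4 + n))
v(z, s) = s*z² (v(z, s) = (s*z)*z = s*z²)
v(l(5), o(G, -5))³ = ((-1*(-5) - 1*2)*(2*5/(-4 + 5))²)³ = ((5 - 2)*(2*5/1)²)³ = (3*(2*5*1)²)³ = (3*10²)³ = (3*100)³ = 300³ = 27000000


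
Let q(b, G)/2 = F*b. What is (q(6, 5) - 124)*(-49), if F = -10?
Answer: 11956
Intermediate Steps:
q(b, G) = -20*b (q(b, G) = 2*(-10*b) = -20*b)
(q(6, 5) - 124)*(-49) = (-20*6 - 124)*(-49) = (-120 - 124)*(-49) = -244*(-49) = 11956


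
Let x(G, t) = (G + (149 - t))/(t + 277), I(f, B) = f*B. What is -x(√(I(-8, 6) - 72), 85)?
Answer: -32/181 - I*√30/181 ≈ -0.1768 - 0.030261*I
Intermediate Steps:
I(f, B) = B*f
x(G, t) = (149 + G - t)/(277 + t)
-x(√(I(-8, 6) - 72), 85) = -(149 + √(6*(-8) - 72) - 1*85)/(277 + 85) = -(149 + √(-48 - 72) - 85)/362 = -(149 + √(-120) - 85)/362 = -(149 + 2*I*√30 - 85)/362 = -(64 + 2*I*√30)/362 = -(32/181 + I*√30/181) = -32/181 - I*√30/181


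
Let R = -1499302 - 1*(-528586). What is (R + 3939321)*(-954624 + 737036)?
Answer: -645932824740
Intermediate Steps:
R = -970716 (R = -1499302 + 528586 = -970716)
(R + 3939321)*(-954624 + 737036) = (-970716 + 3939321)*(-954624 + 737036) = 2968605*(-217588) = -645932824740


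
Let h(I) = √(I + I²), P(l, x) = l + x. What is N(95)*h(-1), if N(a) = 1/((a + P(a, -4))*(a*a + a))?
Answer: 0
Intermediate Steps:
N(a) = 1/((-4 + 2*a)*(a + a²)) (N(a) = 1/((a + (a - 4))*(a*a + a)) = 1/((a + (-4 + a))*(a² + a)) = 1/((-4 + 2*a)*(a + a²)))
N(95)*h(-1) = ((½)/(95*(-2 + 95² - 1*95)))*√(-(1 - 1)) = ((½)*(1/95)/(-2 + 9025 - 95))*√(-1*0) = ((½)*(1/95)/8928)*√0 = ((½)*(1/95)*(1/8928))*0 = (1/1696320)*0 = 0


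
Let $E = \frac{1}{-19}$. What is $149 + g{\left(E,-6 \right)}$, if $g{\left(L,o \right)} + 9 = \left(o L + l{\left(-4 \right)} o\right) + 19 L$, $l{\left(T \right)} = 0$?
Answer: $\frac{2647}{19} \approx 139.32$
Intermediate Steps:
$E = - \frac{1}{19} \approx -0.052632$
$g{\left(L,o \right)} = -9 + 19 L + L o$ ($g{\left(L,o \right)} = -9 + \left(\left(o L + 0 o\right) + 19 L\right) = -9 + \left(\left(L o + 0\right) + 19 L\right) = -9 + \left(L o + 19 L\right) = -9 + \left(19 L + L o\right) = -9 + 19 L + L o$)
$149 + g{\left(E,-6 \right)} = 149 - \frac{184}{19} = \frac{2647}{19}$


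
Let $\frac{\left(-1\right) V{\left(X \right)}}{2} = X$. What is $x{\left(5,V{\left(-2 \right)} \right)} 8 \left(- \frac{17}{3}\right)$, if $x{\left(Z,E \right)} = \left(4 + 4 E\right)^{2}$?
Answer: $- \frac{54400}{3} \approx -18133.0$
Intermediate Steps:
$V{\left(X \right)} = - 2 X$
$x{\left(5,V{\left(-2 \right)} \right)} 8 \left(- \frac{17}{3}\right) = 16 \left(1 - -4\right)^{2} \cdot 8 \left(- \frac{17}{3}\right) = 16 \left(1 + 4\right)^{2} \cdot 8 \left(\left(-17\right) \frac{1}{3}\right) = 16 \cdot 5^{2} \cdot 8 \left(- \frac{17}{3}\right) = 16 \cdot 25 \cdot 8 \left(- \frac{17}{3}\right) = 400 \cdot 8 \left(- \frac{17}{3}\right) = 3200 \left(- \frac{17}{3}\right) = - \frac{54400}{3}$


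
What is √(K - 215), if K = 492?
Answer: √277 ≈ 16.643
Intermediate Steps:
√(K - 215) = √(492 - 215) = √277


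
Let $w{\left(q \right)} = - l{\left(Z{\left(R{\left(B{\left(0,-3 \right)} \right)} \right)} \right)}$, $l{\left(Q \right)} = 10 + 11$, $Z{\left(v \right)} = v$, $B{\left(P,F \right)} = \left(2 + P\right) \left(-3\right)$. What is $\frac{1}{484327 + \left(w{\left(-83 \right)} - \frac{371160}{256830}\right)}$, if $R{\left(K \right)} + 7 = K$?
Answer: $\frac{8561}{4146131294} \approx 2.0648 \cdot 10^{-6}$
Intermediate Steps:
$B{\left(P,F \right)} = -6 - 3 P$
$R{\left(K \right)} = -7 + K$
$l{\left(Q \right)} = 21$
$w{\left(q \right)} = -21$ ($w{\left(q \right)} = \left(-1\right) 21 = -21$)
$\frac{1}{484327 + \left(w{\left(-83 \right)} - \frac{371160}{256830}\right)} = \frac{1}{484327 - \left(21 + \frac{371160}{256830}\right)} = \frac{1}{484327 - \left(21 + 371160 \cdot \frac{1}{256830}\right)} = \frac{1}{484327 - \frac{192153}{8561}} = \frac{1}{\frac{4146131294}{8561}} = \frac{8561}{4146131294}$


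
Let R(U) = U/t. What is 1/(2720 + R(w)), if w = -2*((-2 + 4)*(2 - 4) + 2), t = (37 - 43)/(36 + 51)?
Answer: 1/2662 ≈ 0.00037566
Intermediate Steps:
t = -2/29 (t = -6/87 = -6*1/87 = -2/29 ≈ -0.068966)
w = 4 (w = -2*(2*(-2) + 2) = -2*(-4 + 2) = -2*(-2) = 4)
R(U) = -29*U/2 (R(U) = U/(-2/29) = U*(-29/2) = -29*U/2)
1/(2720 + R(w)) = 1/(2720 - 29/2*4) = 1/(2720 - 58) = 1/2662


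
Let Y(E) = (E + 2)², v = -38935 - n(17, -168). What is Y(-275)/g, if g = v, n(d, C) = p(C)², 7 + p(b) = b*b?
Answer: -74529/796238024 ≈ -9.3601e-5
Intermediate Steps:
p(b) = -7 + b² (p(b) = -7 + b*b = -7 + b²)
n(d, C) = (-7 + C²)²
v = -796238024 (v = -38935 - (-7 + (-168)²)² = -38935 - (-7 + 28224)² = -38935 - 1*28217² = -38935 - 1*796199089 = -38935 - 796199089 = -796238024)
Y(E) = (2 + E)²
g = -796238024
Y(-275)/g = (2 - 275)²/(-796238024) = (-273)²*(-1/796238024) = 74529*(-1/796238024) = -74529/796238024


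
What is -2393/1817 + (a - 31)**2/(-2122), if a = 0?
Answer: -6824083/3855674 ≈ -1.7699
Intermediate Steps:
-2393/1817 + (a - 31)**2/(-2122) = -2393/1817 + (0 - 31)**2/(-2122) = -2393*1/1817 + (-31)**2*(-1/2122) = -2393/1817 + 961*(-1/2122) = -2393/1817 - 961/2122 = -6824083/3855674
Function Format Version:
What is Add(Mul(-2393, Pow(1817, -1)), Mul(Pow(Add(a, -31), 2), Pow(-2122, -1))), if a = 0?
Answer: Rational(-6824083, 3855674) ≈ -1.7699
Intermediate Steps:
Add(Mul(-2393, Pow(1817, -1)), Mul(Pow(Add(a, -31), 2), Pow(-2122, -1))) = Add(Mul(-2393, Pow(1817, -1)), Mul(Pow(Add(0, -31), 2), Pow(-2122, -1))) = Add(Mul(-2393, Rational(1, 1817)), Mul(Pow(-31, 2), Rational(-1, 2122))) = Add(Rational(-2393, 1817), Mul(961, Rational(-1, 2122))) = Add(Rational(-2393, 1817), Rational(-961, 2122)) = Rational(-6824083, 3855674)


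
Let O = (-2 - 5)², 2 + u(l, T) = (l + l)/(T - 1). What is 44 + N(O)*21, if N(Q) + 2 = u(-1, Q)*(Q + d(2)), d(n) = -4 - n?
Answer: -14733/8 ≈ -1841.6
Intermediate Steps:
u(l, T) = -2 + 2*l/(-1 + T) (u(l, T) = -2 + (l + l)/(T - 1) = -2 + (2*l)/(-1 + T) = -2 + 2*l/(-1 + T))
O = 49 (O = (-7)² = 49)
N(Q) = -2 - 2*Q*(-6 + Q)/(-1 + Q) (N(Q) = -2 + (2*(1 - 1 - Q)/(-1 + Q))*(Q + (-4 - 1*2)) = -2 + (2*(-Q)/(-1 + Q))*(Q + (-4 - 2)) = -2 + (-2*Q/(-1 + Q))*(Q - 6) = -2 + (-2*Q/(-1 + Q))*(-6 + Q) = -2 - 2*Q*(-6 + Q)/(-1 + Q))
44 + N(O)*21 = 44 + (2*(1 - 1*49² + 5*49)/(-1 + 49))*21 = 44 + (2*(1 - 1*2401 + 245)/48)*21 = 44 + (2*(1/48)*(1 - 2401 + 245))*21 = 44 + (2*(1/48)*(-2155))*21 = 44 - 2155/24*21 = 44 - 15085/8 = -14733/8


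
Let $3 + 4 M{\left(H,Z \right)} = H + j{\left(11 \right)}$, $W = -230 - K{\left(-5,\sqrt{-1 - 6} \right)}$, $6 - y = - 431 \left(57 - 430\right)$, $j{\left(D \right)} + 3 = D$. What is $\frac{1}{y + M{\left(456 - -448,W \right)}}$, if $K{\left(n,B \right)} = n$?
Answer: $- \frac{4}{642119} \approx -6.2294 \cdot 10^{-6}$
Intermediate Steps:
$j{\left(D \right)} = -3 + D$
$y = -160757$ ($y = 6 - - 431 \left(57 - 430\right) = 6 - \left(-431\right) \left(-373\right) = 6 - 160763 = -160757$)
$W = -225$ ($W = -230 - -5 = -230 + 5 = -225$)
$M{\left(H,Z \right)} = \frac{5}{4} + \frac{H}{4}$ ($M{\left(H,Z \right)} = - \frac{3}{4} + \frac{H + \left(-3 + 11\right)}{4} = - \frac{3}{4} + \frac{H + 8}{4} = - \frac{3}{4} + \frac{8 + H}{4} = - \frac{3}{4} + \left(2 + \frac{H}{4}\right) = \frac{5}{4} + \frac{H}{4}$)
$\frac{1}{y + M{\left(456 - -448,W \right)}} = \frac{1}{-160757 + \left(\frac{5}{4} + \frac{456 - -448}{4}\right)} = \frac{1}{-160757 + \left(\frac{5}{4} + \frac{456 + 448}{4}\right)} = \frac{1}{-160757 + \left(\frac{5}{4} + \frac{1}{4} \cdot 904\right)} = \frac{1}{-160757 + \left(\frac{5}{4} + 226\right)} = \frac{1}{-160757 + \frac{909}{4}} = \frac{1}{- \frac{642119}{4}} = - \frac{4}{642119}$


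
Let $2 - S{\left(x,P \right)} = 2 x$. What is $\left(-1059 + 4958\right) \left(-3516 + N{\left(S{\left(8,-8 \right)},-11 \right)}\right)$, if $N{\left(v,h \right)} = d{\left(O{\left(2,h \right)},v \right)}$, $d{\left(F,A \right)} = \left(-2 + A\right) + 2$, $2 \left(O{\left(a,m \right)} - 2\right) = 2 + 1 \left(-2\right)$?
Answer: $-13763470$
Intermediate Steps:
$O{\left(a,m \right)} = 2$ ($O{\left(a,m \right)} = 2 + \frac{2 + 1 \left(-2\right)}{2} = 2 + \frac{2 - 2}{2} = 2 + \frac{1}{2} \cdot 0 = 2 + 0 = 2$)
$S{\left(x,P \right)} = 2 - 2 x$
$d{\left(F,A \right)} = A$
$N{\left(v,h \right)} = v$
$\left(-1059 + 4958\right) \left(-3516 + N{\left(S{\left(8,-8 \right)},-11 \right)}\right) = \left(-1059 + 4958\right) \left(-3516 + \left(2 - 16\right)\right) = 3899 \left(-3516 + \left(2 - 16\right)\right) = 3899 \left(-3516 - 14\right) = 3899 \left(-3530\right) = -13763470$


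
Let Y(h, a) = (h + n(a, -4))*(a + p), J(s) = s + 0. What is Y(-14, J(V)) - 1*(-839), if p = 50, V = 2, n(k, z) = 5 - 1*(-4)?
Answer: 579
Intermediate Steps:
n(k, z) = 9 (n(k, z) = 5 + 4 = 9)
J(s) = s
Y(h, a) = (9 + h)*(50 + a) (Y(h, a) = (h + 9)*(a + 50) = (9 + h)*(50 + a))
Y(-14, J(V)) - 1*(-839) = (450 + 9*2 + 50*(-14) + 2*(-14)) - 1*(-839) = (450 + 18 - 700 - 28) + 839 = -260 + 839 = 579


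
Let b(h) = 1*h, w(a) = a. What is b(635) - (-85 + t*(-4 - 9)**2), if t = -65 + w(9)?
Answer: 10184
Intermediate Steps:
b(h) = h
t = -56 (t = -65 + 9 = -56)
b(635) - (-85 + t*(-4 - 9)**2) = 635 - (-85 - 56*(-4 - 9)**2) = 635 - (-85 - 56*(-13)**2) = 635 - (-85 - 56*169) = 635 - (-85 - 9464) = 635 - 1*(-9549) = 635 + 9549 = 10184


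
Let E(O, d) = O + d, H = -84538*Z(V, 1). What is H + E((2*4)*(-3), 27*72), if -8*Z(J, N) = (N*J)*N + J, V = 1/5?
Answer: 61469/10 ≈ 6146.9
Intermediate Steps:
V = ⅕ ≈ 0.20000
Z(J, N) = -J/8 - J*N²/8 (Z(J, N) = -((N*J)*N + J)/8 = -((J*N)*N + J)/8 = -(J*N² + J)/8 = -(J + J*N²)/8 = -J/8 - J*N²/8)
H = 42269/10 (H = -(-42269)*(1 + 1²)/(4*5) = -(-42269)*(1 + 1)/(4*5) = -(-42269)*2/(4*5) = -84538*(-1/20) = 42269/10 ≈ 4226.9)
H + E((2*4)*(-3), 27*72) = 42269/10 + ((2*4)*(-3) + 27*72) = 42269/10 + (8*(-3) + 1944) = 42269/10 + (-24 + 1944) = 42269/10 + 1920 = 61469/10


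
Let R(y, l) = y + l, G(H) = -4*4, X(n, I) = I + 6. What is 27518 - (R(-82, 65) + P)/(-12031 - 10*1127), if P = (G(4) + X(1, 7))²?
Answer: 641196910/23301 ≈ 27518.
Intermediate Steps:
X(n, I) = 6 + I
G(H) = -16
R(y, l) = l + y
P = 9 (P = (-16 + (6 + 7))² = (-16 + 13)² = (-3)² = 9)
27518 - (R(-82, 65) + P)/(-12031 - 10*1127) = 27518 - ((65 - 82) + 9)/(-12031 - 10*1127) = 27518 - (-17 + 9)/(-12031 - 11270) = 27518 - (-8)/(-23301) = 27518 - (-8)*(-1)/23301 = 27518 - 1*8/23301 = 27518 - 8/23301 = 641196910/23301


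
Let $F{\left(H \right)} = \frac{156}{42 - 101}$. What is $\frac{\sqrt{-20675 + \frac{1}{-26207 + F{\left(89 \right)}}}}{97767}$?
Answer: $\frac{i \sqrt{49439240306264446}}{151183858023} \approx 0.0014707 i$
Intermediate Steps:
$F{\left(H \right)} = - \frac{156}{59}$ ($F{\left(H \right)} = \frac{156}{-59} = 156 \left(- \frac{1}{59}\right) = - \frac{156}{59}$)
$\frac{\sqrt{-20675 + \frac{1}{-26207 + F{\left(89 \right)}}}}{97767} = \frac{\sqrt{-20675 + \frac{1}{-26207 - \frac{156}{59}}}}{97767} = \sqrt{-20675 + \frac{1}{- \frac{1546369}{59}}} \cdot \frac{1}{97767} = \sqrt{-20675 - \frac{59}{1546369}} \cdot \frac{1}{97767} = \sqrt{- \frac{31971179134}{1546369}} \cdot \frac{1}{97767} = \frac{i \sqrt{49439240306264446}}{1546369} \cdot \frac{1}{97767} = \frac{i \sqrt{49439240306264446}}{151183858023}$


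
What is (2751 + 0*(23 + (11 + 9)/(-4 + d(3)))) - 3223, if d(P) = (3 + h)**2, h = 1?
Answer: -472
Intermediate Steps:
d(P) = 16 (d(P) = (3 + 1)**2 = 4**2 = 16)
(2751 + 0*(23 + (11 + 9)/(-4 + d(3)))) - 3223 = (2751 + 0*(23 + (11 + 9)/(-4 + 16))) - 3223 = (2751 + 0*(23 + 20/12)) - 3223 = (2751 + 0*(23 + 20*(1/12))) - 3223 = (2751 + 0*(23 + 5/3)) - 3223 = (2751 + 0*(74/3)) - 3223 = (2751 + 0) - 3223 = 2751 - 3223 = -472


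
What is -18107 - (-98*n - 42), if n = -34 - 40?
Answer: -25317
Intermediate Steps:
n = -74
-18107 - (-98*n - 42) = -18107 - (-98*(-74) - 42) = -18107 - (7252 - 42) = -18107 - 1*7210 = -18107 - 7210 = -25317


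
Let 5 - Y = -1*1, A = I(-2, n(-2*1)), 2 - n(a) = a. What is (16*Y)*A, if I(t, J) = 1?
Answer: 96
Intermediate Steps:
n(a) = 2 - a
A = 1
Y = 6 (Y = 5 - (-1) = 5 - 1*(-1) = 5 + 1 = 6)
(16*Y)*A = (16*6)*1 = 96*1 = 96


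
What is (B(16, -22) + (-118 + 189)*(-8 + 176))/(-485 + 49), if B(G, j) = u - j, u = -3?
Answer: -11947/436 ≈ -27.401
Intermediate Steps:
B(G, j) = -3 - j
(B(16, -22) + (-118 + 189)*(-8 + 176))/(-485 + 49) = ((-3 - 1*(-22)) + (-118 + 189)*(-8 + 176))/(-485 + 49) = ((-3 + 22) + 71*168)/(-436) = (19 + 11928)*(-1/436) = 11947*(-1/436) = -11947/436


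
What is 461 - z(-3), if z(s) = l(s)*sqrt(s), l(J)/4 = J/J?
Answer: 461 - 4*I*sqrt(3) ≈ 461.0 - 6.9282*I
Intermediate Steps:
l(J) = 4 (l(J) = 4*(J/J) = 4*1 = 4)
z(s) = 4*sqrt(s)
461 - z(-3) = 461 - 4*sqrt(-3) = 461 - 4*I*sqrt(3)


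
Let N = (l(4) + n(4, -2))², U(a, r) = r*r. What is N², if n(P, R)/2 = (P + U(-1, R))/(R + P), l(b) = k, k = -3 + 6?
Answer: 14641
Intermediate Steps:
U(a, r) = r²
k = 3
l(b) = 3
n(P, R) = 2*(P + R²)/(P + R) (n(P, R) = 2*((P + R²)/(R + P)) = 2*((P + R²)/(P + R)) = 2*(P + R²)/(P + R))
N = 121 (N = (3 + 2*(4 + (-2)²)/(4 - 2))² = (3 + 2*(4 + 4)/2)² = (3 + 2*(½)*8)² = (3 + 8)² = 11² = 121)
N² = 121² = 14641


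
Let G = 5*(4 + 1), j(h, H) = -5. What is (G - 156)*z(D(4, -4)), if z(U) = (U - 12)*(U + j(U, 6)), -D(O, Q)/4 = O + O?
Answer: -213268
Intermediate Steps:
D(O, Q) = -8*O (D(O, Q) = -4*(O + O) = -8*O)
G = 25 (G = 5*5 = 25)
z(U) = (-12 + U)*(-5 + U) (z(U) = (U - 12)*(U - 5) = (-12 + U)*(-5 + U))
(G - 156)*z(D(4, -4)) = (25 - 156)*(60 + (-8*4)² - (-136)*4) = -131*(60 + (-32)² - 17*(-32)) = -131*(60 + 1024 + 544) = -131*1628 = -213268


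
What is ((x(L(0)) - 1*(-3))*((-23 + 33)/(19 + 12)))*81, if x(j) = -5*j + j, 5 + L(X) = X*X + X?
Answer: 18630/31 ≈ 600.97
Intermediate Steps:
L(X) = -5 + X + X² (L(X) = -5 + (X*X + X) = -5 + (X² + X) = -5 + (X + X²) = -5 + X + X²)
x(j) = -4*j
((x(L(0)) - 1*(-3))*((-23 + 33)/(19 + 12)))*81 = ((-4*(-5 + 0 + 0²) - 1*(-3))*((-23 + 33)/(19 + 12)))*81 = ((-4*(-5 + 0 + 0) + 3)*(10/31))*81 = ((-4*(-5) + 3)*(10*(1/31)))*81 = ((20 + 3)*(10/31))*81 = (23*(10/31))*81 = (230/31)*81 = 18630/31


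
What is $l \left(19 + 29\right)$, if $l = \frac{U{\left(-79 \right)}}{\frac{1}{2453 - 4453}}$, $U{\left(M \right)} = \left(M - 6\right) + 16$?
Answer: $6624000$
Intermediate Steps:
$U{\left(M \right)} = 10 + M$ ($U{\left(M \right)} = \left(-6 + M\right) + 16 = 10 + M$)
$l = 138000$ ($l = \frac{10 - 79}{\frac{1}{2453 - 4453}} = - \frac{69}{\frac{1}{-2000}} = - \frac{69}{- \frac{1}{2000}} = \left(-69\right) \left(-2000\right) = 138000$)
$l \left(19 + 29\right) = 138000 \left(19 + 29\right) = 138000 \cdot 48 = 6624000$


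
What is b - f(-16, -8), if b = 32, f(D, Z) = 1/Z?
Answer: 257/8 ≈ 32.125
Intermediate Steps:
b - f(-16, -8) = 32 - 1/(-8) = 32 - 1*(-⅛) = 32 + ⅛ = 257/8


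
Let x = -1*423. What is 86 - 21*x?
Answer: 8969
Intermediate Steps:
x = -423
86 - 21*x = 86 - 21*(-423) = 86 + 8883 = 8969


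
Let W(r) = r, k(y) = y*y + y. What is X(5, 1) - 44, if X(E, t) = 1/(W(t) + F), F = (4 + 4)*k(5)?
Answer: -10603/241 ≈ -43.996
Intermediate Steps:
k(y) = y + y² (k(y) = y² + y = y + y²)
F = 240 (F = (4 + 4)*(5*(1 + 5)) = 8*(5*6) = 8*30 = 240)
X(E, t) = 1/(240 + t) (X(E, t) = 1/(t + 240) = 1/(240 + t))
X(5, 1) - 44 = 1/(240 + 1) - 44 = 1/241 - 44 = -10603/241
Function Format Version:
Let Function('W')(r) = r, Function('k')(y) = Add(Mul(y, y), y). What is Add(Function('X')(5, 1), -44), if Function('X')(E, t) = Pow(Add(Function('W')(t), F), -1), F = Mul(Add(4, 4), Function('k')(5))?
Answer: Rational(-10603, 241) ≈ -43.996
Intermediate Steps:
Function('k')(y) = Add(y, Pow(y, 2)) (Function('k')(y) = Add(Pow(y, 2), y) = Add(y, Pow(y, 2)))
F = 240 (F = Mul(Add(4, 4), Mul(5, Add(1, 5))) = Mul(8, Mul(5, 6)) = Mul(8, 30) = 240)
Function('X')(E, t) = Pow(Add(240, t), -1) (Function('X')(E, t) = Pow(Add(t, 240), -1) = Pow(Add(240, t), -1))
Add(Function('X')(5, 1), -44) = Add(Pow(Add(240, 1), -1), -44) = Add(Pow(241, -1), -44) = Add(Rational(1, 241), -44) = Rational(-10603, 241)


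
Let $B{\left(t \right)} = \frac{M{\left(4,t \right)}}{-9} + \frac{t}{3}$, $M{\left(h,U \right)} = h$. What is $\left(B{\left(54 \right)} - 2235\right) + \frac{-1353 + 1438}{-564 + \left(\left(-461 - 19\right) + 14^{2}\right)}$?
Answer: $- \frac{16924301}{7632} \approx -2217.5$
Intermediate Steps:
$B{\left(t \right)} = - \frac{4}{9} + \frac{t}{3}$ ($B{\left(t \right)} = \frac{4}{-9} + \frac{t}{3} = 4 \left(- \frac{1}{9}\right) + t \frac{1}{3} = - \frac{4}{9} + \frac{t}{3}$)
$\left(B{\left(54 \right)} - 2235\right) + \frac{-1353 + 1438}{-564 + \left(\left(-461 - 19\right) + 14^{2}\right)} = \left(\left(- \frac{4}{9} + \frac{1}{3} \cdot 54\right) - 2235\right) + \frac{-1353 + 1438}{-564 + \left(\left(-461 - 19\right) + 14^{2}\right)} = \left(\left(- \frac{4}{9} + 18\right) - 2235\right) + \frac{85}{-564 + \left(-480 + 196\right)} = \left(\frac{158}{9} - 2235\right) + \frac{85}{-564 - 284} = - \frac{19957}{9} + \frac{85}{-848} = - \frac{19957}{9} + 85 \left(- \frac{1}{848}\right) = - \frac{19957}{9} - \frac{85}{848} = - \frac{16924301}{7632}$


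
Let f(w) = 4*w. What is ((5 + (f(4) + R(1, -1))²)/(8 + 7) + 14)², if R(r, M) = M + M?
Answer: 18769/25 ≈ 750.76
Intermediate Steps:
R(r, M) = 2*M
((5 + (f(4) + R(1, -1))²)/(8 + 7) + 14)² = ((5 + (4*4 + 2*(-1))²)/(8 + 7) + 14)² = ((5 + (16 - 2)²)/15 + 14)² = ((5 + 14²)*(1/15) + 14)² = ((5 + 196)*(1/15) + 14)² = (201*(1/15) + 14)² = (67/5 + 14)² = (137/5)² = 18769/25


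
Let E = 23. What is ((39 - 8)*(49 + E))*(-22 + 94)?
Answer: 160704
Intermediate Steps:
((39 - 8)*(49 + E))*(-22 + 94) = ((39 - 8)*(49 + 23))*(-22 + 94) = (31*72)*72 = 2232*72 = 160704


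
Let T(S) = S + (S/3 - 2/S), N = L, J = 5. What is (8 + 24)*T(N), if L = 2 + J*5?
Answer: 31040/27 ≈ 1149.6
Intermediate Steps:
L = 27 (L = 2 + 5*5 = 2 + 25 = 27)
N = 27
T(S) = -2/S + 4*S/3 (T(S) = S + (S*(⅓) - 2/S) = S + (S/3 - 2/S) = S + (-2/S + S/3) = -2/S + 4*S/3)
(8 + 24)*T(N) = (8 + 24)*(-2/27 + (4/3)*27) = 32*(-2*1/27 + 36) = 32*(-2/27 + 36) = 32*(970/27) = 31040/27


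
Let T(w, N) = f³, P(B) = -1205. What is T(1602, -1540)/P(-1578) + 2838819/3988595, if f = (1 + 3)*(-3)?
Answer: 2062613811/961251395 ≈ 2.1458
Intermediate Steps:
f = -12 (f = 4*(-3) = -12)
T(w, N) = -1728 (T(w, N) = (-12)³ = -1728)
T(1602, -1540)/P(-1578) + 2838819/3988595 = -1728/(-1205) + 2838819/3988595 = -1728*(-1/1205) + 2838819*(1/3988595) = 1728/1205 + 2838819/3988595 = 2062613811/961251395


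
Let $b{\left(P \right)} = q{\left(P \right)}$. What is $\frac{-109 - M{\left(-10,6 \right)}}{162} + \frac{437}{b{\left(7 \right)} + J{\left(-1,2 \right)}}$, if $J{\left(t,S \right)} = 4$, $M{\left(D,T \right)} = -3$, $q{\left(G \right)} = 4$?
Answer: $\frac{34973}{648} \approx 53.971$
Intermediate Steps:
$b{\left(P \right)} = 4$
$\frac{-109 - M{\left(-10,6 \right)}}{162} + \frac{437}{b{\left(7 \right)} + J{\left(-1,2 \right)}} = \frac{-109 - -3}{162} + \frac{437}{4 + 4} = \left(-109 + 3\right) \frac{1}{162} + \frac{437}{8} = \left(-106\right) \frac{1}{162} + 437 \cdot \frac{1}{8} = - \frac{53}{81} + \frac{437}{8} = \frac{34973}{648}$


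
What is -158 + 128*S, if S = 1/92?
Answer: -3602/23 ≈ -156.61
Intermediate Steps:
S = 1/92 ≈ 0.010870
-158 + 128*S = -158 + 128*(1/92) = -158 + 32/23 = -3602/23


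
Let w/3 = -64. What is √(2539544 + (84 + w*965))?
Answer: 2*√588587 ≈ 1534.4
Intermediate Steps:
w = -192 (w = 3*(-64) = -192)
√(2539544 + (84 + w*965)) = √(2539544 + (84 - 192*965)) = √(2539544 + (84 - 185280)) = √(2539544 - 185196) = √2354348 = 2*√588587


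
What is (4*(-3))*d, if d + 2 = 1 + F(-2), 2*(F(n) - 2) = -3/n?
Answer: -21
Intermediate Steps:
F(n) = 2 - 3/(2*n) (F(n) = 2 + (-3/n)/2 = 2 - 3/(2*n))
d = 7/4 (d = -2 + (1 + (2 - 3/2/(-2))) = -2 + (1 + (2 - 3/2*(-1/2))) = -2 + (1 + (2 + 3/4)) = -2 + (1 + 11/4) = -2 + 15/4 = 7/4 ≈ 1.7500)
(4*(-3))*d = (4*(-3))*(7/4) = -12*7/4 = -21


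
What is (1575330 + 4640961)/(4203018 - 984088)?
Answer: 6216291/3218930 ≈ 1.9312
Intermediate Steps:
(1575330 + 4640961)/(4203018 - 984088) = 6216291/3218930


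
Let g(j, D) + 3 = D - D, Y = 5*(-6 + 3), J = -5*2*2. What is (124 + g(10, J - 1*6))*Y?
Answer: -1815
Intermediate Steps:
J = -20 (J = -10*2 = -20)
Y = -15 (Y = 5*(-3) = -15)
g(j, D) = -3 (g(j, D) = -3 + (D - D) = -3 + 0 = -3)
(124 + g(10, J - 1*6))*Y = (124 - 3)*(-15) = 121*(-15) = -1815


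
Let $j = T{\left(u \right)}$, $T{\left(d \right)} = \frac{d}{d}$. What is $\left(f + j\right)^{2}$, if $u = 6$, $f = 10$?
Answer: $121$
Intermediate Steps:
$T{\left(d \right)} = 1$
$j = 1$
$\left(f + j\right)^{2} = \left(10 + 1\right)^{2} = 11^{2} = 121$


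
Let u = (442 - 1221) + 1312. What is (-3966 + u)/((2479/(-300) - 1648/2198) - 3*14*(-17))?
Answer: -1131860100/232434179 ≈ -4.8696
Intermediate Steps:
u = 533 (u = -779 + 1312 = 533)
(-3966 + u)/((2479/(-300) - 1648/2198) - 3*14*(-17)) = (-3966 + 533)/((2479/(-300) - 1648/2198) - 3*14*(-17)) = -3433/((2479*(-1/300) - 1648*1/2198) - 42*(-17)) = -3433/((-2479/300 - 824/1099) + 714) = -3433/(-2971621/329700 + 714) = -3433/232434179/329700 = -3433*329700/232434179 = -1131860100/232434179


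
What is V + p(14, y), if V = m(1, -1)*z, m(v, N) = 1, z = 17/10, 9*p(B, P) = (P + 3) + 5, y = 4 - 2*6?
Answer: 17/10 ≈ 1.7000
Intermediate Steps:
y = -8 (y = 4 - 12 = -8)
p(B, P) = 8/9 + P/9 (p(B, P) = ((P + 3) + 5)/9 = ((3 + P) + 5)/9 = (8 + P)/9 = 8/9 + P/9)
z = 17/10 (z = 17*(⅒) = 17/10 ≈ 1.7000)
V = 17/10 (V = 1*(17/10) = 17/10 ≈ 1.7000)
V + p(14, y) = 17/10 + (8/9 + (⅑)*(-8)) = 17/10 + (8/9 - 8/9) = 17/10 + 0 = 17/10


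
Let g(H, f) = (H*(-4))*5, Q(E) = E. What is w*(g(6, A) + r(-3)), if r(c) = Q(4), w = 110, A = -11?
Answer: -12760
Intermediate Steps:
g(H, f) = -20*H (g(H, f) = -4*H*5 = -20*H)
r(c) = 4
w*(g(6, A) + r(-3)) = 110*(-20*6 + 4) = 110*(-120 + 4) = 110*(-116) = -12760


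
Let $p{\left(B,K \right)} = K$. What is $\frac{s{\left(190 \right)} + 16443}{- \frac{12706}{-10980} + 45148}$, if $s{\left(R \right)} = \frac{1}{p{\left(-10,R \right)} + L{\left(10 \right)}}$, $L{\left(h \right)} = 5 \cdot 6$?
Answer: $\frac{1985986089}{5453115206} \approx 0.36419$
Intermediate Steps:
$L{\left(h \right)} = 30$
$s{\left(R \right)} = \frac{1}{30 + R}$ ($s{\left(R \right)} = \frac{1}{R + 30} = \frac{1}{30 + R}$)
$\frac{s{\left(190 \right)} + 16443}{- \frac{12706}{-10980} + 45148} = \frac{\frac{1}{30 + 190} + 16443}{- \frac{12706}{-10980} + 45148} = \frac{\frac{1}{220} + 16443}{\left(-12706\right) \left(- \frac{1}{10980}\right) + 45148} = \frac{\frac{1}{220} + 16443}{\frac{6353}{5490} + 45148} = \frac{3617461}{220 \cdot \frac{247868873}{5490}} = \frac{3617461}{220} \cdot \frac{5490}{247868873} = \frac{1985986089}{5453115206}$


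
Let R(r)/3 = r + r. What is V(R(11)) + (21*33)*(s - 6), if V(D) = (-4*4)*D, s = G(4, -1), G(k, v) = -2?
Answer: -6600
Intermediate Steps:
R(r) = 6*r (R(r) = 3*(r + r) = 3*(2*r) = 6*r)
s = -2
V(D) = -16*D
V(R(11)) + (21*33)*(s - 6) = -96*11 + (21*33)*(-2 - 6) = -16*66 + 693*(-8) = -1056 - 5544 = -6600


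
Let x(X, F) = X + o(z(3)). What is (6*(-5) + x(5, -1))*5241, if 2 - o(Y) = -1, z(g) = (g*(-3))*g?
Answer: -115302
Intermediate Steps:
z(g) = -3*g² (z(g) = (-3*g)*g = -3*g²)
o(Y) = 3 (o(Y) = 2 - 1*(-1) = 2 + 1 = 3)
x(X, F) = 3 + X (x(X, F) = X + 3 = 3 + X)
(6*(-5) + x(5, -1))*5241 = (6*(-5) + (3 + 5))*5241 = (-30 + 8)*5241 = -22*5241 = -115302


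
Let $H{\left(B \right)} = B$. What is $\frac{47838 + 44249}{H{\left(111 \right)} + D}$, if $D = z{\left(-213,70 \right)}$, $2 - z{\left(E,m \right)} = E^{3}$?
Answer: $\frac{92087}{9663710} \approx 0.0095292$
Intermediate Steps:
$z{\left(E,m \right)} = 2 - E^{3}$
$D = 9663599$ ($D = 2 - \left(-213\right)^{3} = 2 - -9663597 = 2 + 9663597 = 9663599$)
$\frac{47838 + 44249}{H{\left(111 \right)} + D} = \frac{47838 + 44249}{111 + 9663599} = \frac{92087}{9663710}$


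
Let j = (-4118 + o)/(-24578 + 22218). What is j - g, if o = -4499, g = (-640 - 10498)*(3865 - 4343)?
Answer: -12564546423/2360 ≈ -5.3240e+6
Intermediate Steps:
g = 5323964 (g = -11138*(-478) = 5323964)
j = 8617/2360 (j = (-4118 - 4499)/(-24578 + 22218) = -8617/(-2360) = -8617*(-1/2360) = 8617/2360 ≈ 3.6513)
j - g = 8617/2360 - 1*5323964 = 8617/2360 - 5323964 = -12564546423/2360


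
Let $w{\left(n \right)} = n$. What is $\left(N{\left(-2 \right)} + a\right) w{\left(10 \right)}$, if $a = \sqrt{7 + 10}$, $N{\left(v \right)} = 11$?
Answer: $110 + 10 \sqrt{17} \approx 151.23$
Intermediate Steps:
$a = \sqrt{17} \approx 4.1231$
$\left(N{\left(-2 \right)} + a\right) w{\left(10 \right)} = \left(11 + \sqrt{17}\right) 10 = 110 + 10 \sqrt{17}$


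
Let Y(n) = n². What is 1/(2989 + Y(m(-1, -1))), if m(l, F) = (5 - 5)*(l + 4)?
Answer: 1/2989 ≈ 0.00033456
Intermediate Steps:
m(l, F) = 0 (m(l, F) = 0*(4 + l) = 0)
1/(2989 + Y(m(-1, -1))) = 1/(2989 + 0²) = 1/(2989 + 0) = 1/2989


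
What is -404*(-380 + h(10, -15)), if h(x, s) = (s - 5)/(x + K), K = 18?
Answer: 1076660/7 ≈ 1.5381e+5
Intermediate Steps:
h(x, s) = (-5 + s)/(18 + x) (h(x, s) = (s - 5)/(x + 18) = (-5 + s)/(18 + x))
-404*(-380 + h(10, -15)) = -404*(-380 + (-5 - 15)/(18 + 10)) = -404*(-380 - 20/28) = -404*(-380 + (1/28)*(-20)) = -404*(-380 - 5/7) = -404*(-2665/7) = 1076660/7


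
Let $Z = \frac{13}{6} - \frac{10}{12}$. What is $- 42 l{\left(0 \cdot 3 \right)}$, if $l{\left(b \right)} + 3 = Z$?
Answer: $70$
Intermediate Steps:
$Z = \frac{4}{3}$ ($Z = 13 \cdot \frac{1}{6} - \frac{5}{6} = \frac{13}{6} - \frac{5}{6} = \frac{4}{3} \approx 1.3333$)
$l{\left(b \right)} = - \frac{5}{3}$ ($l{\left(b \right)} = -3 + \frac{4}{3} = - \frac{5}{3}$)
$- 42 l{\left(0 \cdot 3 \right)} = \left(-42\right) \left(- \frac{5}{3}\right) = 70$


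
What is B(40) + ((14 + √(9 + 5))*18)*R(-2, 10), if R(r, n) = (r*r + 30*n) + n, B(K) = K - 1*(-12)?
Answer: 79180 + 5652*√14 ≈ 1.0033e+5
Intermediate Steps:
B(K) = 12 + K (B(K) = K + 12 = 12 + K)
R(r, n) = r² + 31*n (R(r, n) = (r² + 30*n) + n = r² + 31*n)
B(40) + ((14 + √(9 + 5))*18)*R(-2, 10) = (12 + 40) + ((14 + √(9 + 5))*18)*((-2)² + 31*10) = 52 + ((14 + √14)*18)*(4 + 310) = 52 + (252 + 18*√14)*314 = 52 + (79128 + 5652*√14) = 79180 + 5652*√14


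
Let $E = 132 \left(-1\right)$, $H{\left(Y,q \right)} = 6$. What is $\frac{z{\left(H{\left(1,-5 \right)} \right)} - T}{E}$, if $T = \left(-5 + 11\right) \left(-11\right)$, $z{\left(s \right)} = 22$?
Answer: $- \frac{2}{3} \approx -0.66667$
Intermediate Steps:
$E = -132$
$T = -66$ ($T = 6 \left(-11\right) = -66$)
$\frac{z{\left(H{\left(1,-5 \right)} \right)} - T}{E} = \frac{22 - -66}{-132} = \left(22 + 66\right) \left(- \frac{1}{132}\right) = 88 \left(- \frac{1}{132}\right) = - \frac{2}{3}$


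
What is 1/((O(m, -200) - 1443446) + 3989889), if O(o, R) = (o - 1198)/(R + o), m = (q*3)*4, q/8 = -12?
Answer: 676/1721396643 ≈ 3.9270e-7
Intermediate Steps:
q = -96 (q = 8*(-12) = -96)
m = -1152 (m = -96*3*4 = -288*4 = -1152)
O(o, R) = (-1198 + o)/(R + o)
1/((O(m, -200) - 1443446) + 3989889) = 1/(((-1198 - 1152)/(-200 - 1152) - 1443446) + 3989889) = 1/((-2350/(-1352) - 1443446) + 3989889) = 1/((-1/1352*(-2350) - 1443446) + 3989889) = 1/((1175/676 - 1443446) + 3989889) = 1/(-975768321/676 + 3989889) = 1/(1721396643/676) = 676/1721396643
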